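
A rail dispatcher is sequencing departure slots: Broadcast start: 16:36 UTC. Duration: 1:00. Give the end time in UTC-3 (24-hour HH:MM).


Start: 16:36 in UTC
Step 1 - add duration:
  minutes: 36 + 0 = 36
  hours: 16 + 1 + 0 = 17
  end in UTC: 17:36
Step 2 - convert UTC -> UTC-3:
  offset difference: -3 - (0) = -3 hours
  17 + (-3) = 14 -> mod 24 = 14
Result: 14:36 in UTC-3

14:36


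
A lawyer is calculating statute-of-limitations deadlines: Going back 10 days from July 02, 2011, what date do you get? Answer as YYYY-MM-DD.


Start: 2011-07-02
Subtracting 10 days
Days already passed in July: 2
After going back through July: 8 more days to subtract
June 2011 has 30 days, need 8
Result: 2011-06-22

2011-06-22


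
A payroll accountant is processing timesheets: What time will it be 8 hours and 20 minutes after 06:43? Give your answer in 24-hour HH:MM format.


Start time: 06:43
Adding: 8 hours 20 minutes
Minutes: 43 + 20 = 63
Minute overflow: 63 >= 60, so carry 1 hour, minutes = 3
Hours: 6 + 8 + 1 = 15
Result: 15:03

15:03


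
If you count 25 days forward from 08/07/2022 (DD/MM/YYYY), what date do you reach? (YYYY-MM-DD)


Start: 2022-07-08
Adding 25 days
Days remaining in July: 23
After July: 2 days still to add
August 2022 has 31 days, need 2
Result: 2022-08-02

2022-08-02


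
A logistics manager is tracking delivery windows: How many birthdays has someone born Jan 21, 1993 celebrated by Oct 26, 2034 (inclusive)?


Birth: 1993-01-21
Reference: 2034-10-26
Year difference: 2034 - 1993 = 41
Has birthday (01-21) occurred by 10-26? Yes
Age in full years: 41

41


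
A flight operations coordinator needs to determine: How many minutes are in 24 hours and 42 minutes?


Hours: 24
Extra minutes: 42
Minutes per hour: 60
Hours to minutes: 24 x 60 = 1440
Total: 1440 + 42 = 1482

1482


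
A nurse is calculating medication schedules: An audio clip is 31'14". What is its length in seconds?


Minutes: 31
Seconds: 14
Convert minutes to seconds: 31 x 60 = 1860
Add remaining seconds: 1860 + 14 = 1874

1874


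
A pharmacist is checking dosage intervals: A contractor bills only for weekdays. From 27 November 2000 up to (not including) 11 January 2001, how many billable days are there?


Start: 2000-11-27 (Monday)
End (exclusive): 2001-01-11 (Thursday)
Total calendar days: 45
Full weeks: 45 // 7 = 6 -> 30 weekdays
Remaining 3 days starting on Monday:
  Mon(w), Tue(w), Wed(w) -> 3 weekdays
Total business days: 30 + 3 = 33

33


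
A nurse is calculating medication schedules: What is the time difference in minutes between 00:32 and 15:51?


Start time: 00:32 = 32 minutes from midnight
End time: 15:51 = 951 minutes from midnight
Difference: 951 - 32 = 919 minutes
That is 15 hours and 19 minutes

919


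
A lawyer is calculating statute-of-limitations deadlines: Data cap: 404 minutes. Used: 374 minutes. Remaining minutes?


Total budget: 404 minutes
Time used: 374 minutes
Remaining: 404 - 374 = 30 minutes
Percent used: 92.6%
Percent remaining: 7.4%

30


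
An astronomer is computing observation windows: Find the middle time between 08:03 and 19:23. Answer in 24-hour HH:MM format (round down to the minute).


Start time: 08:03 = 483 minutes from midnight
End time: 19:23 = 1163 minutes from midnight
Sum: 483 + 1163 = 1646
Midpoint: 1646 / 2 = 823 minutes
Convert: 823 / 60 = 13 hours, 43 minutes
Result: 13:43

13:43


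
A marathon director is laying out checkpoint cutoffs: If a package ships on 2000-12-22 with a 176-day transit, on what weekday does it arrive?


Start: 2000-12-22 (Friday)
Step 1 - find target date: add 176 days
  2000-12-22 + 176 days = 2001-06-16
Step 2 - day of week:
  176 mod 7 = 1
  Friday + 1 days -> Saturday
Result: Saturday (2001-06-16)

Saturday


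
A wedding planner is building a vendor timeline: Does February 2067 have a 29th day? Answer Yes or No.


Year: 2067
Divisible by 4? 2067 / 4 = 516.75 -> No
Not divisible by 4, so NOT a leap year

No


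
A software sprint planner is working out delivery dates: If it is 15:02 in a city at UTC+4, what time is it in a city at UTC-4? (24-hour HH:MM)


Local time: 15:02 at UTC+4 (offset 4h)
Target zone: UTC-4 (offset -4h)
Difference: -4 - (4) = -8 hours
Calculation: 15 + (-8) = 7
Result: 07:02

07:02


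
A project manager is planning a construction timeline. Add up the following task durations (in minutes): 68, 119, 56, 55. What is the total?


Durations: 68, 119, 56, 55
Running sum: 68
+ 119 = 187
+ 56 = 243
+ 55 = 298
Total duration: 298 minutes
That is 4 hours and 58 minutes

298


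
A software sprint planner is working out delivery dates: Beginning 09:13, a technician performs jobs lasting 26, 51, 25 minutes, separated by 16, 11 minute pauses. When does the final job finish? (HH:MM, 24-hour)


Start: 09:13 = 553 min from midnight
  after task 1 (26 min): 09:39
  after break (16 min): 09:55
  after task 2 (51 min): 10:46
  after break (11 min): 10:57
  after task 3 (25 min): 11:22
Total elapsed: 129 minutes
End time: 11:22

11:22


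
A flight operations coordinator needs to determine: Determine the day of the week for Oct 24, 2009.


Date: 2009-10-24
January 1, 2009 is a Thursday
Day of year: 297
Offset from Jan 1: 296 days
296 mod 7 = 2
Result: Saturday

Saturday


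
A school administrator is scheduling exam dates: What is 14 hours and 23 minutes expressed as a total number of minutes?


Hours: 14
Minutes: 23
Convert hours to minutes: 14 x 60 = 840
Add remaining minutes: 840 + 23 = 863

863


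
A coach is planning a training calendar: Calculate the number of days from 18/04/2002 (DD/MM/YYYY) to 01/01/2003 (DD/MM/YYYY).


Start date: 2002-04-18
End date: 2003-01-01
Apr 2002: +13 days
May 2002: +31 days
Jun 2002: +30 days
... (6 more months)
Total: 258 days

258


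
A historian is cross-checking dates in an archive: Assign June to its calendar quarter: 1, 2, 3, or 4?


Month: June (month 6)
Q1: January-March (months 1-3)
Q2: April-June (months 4-6)
Q3: July-September (months 7-9)
Q4: October-December (months 10-12)
Month 6 falls in Q2

2


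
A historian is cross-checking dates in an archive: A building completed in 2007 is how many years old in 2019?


Birth year: 2007
Current year: 2019
Age = current year - birth year
Age = 2019 - 2007 = 12

12


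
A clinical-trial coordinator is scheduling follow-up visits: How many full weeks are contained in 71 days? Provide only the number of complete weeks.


Total days: 71
Days per week: 7
Division: 71 / 7 = 10 remainder 1
Complete weeks: 10
Remaining days: 1

10


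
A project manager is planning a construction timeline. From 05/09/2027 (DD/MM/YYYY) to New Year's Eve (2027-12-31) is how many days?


Start: September 05, 2027
End: December 31, 2027
Days left in September: 25
October: 31
November: 30
December: 31
Sum of remaining months: 92
Total: 25 + 92 = 117

117


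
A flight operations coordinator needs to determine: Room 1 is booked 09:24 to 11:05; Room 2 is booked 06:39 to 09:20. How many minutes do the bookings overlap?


Interval A: [564, 665] minutes from midnight
Interval B: [399, 560] minutes from midnight
Overlap start = max(564, 399) = 564
Overlap end = min(665, 560) = 560
End <= start, so the intervals do not overlap: 0 minutes

0


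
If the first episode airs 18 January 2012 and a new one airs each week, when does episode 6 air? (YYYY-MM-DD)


First occurrence: 2012-01-18 (occurrence 1)
Each occurrence is 7 days after the previous.
Occurrence 6 is 5 weeks after the first.
5 weeks = 35 days
2012-01-18 + 35 days = 2012-02-22

2012-02-22


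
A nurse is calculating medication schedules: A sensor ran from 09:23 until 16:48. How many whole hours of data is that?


Start: 09:23
End: 16:48
Hour difference: 16 - 9 = 7 hours
Minute difference: 48 - 23 = 25 minutes
Total minutes: 445
Complete hours: 445 / 60 = 7 (remainder 25)

7


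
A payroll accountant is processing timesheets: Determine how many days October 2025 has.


Month: October
Year: 2025
October is a 31-day month
Total: 31 days

31


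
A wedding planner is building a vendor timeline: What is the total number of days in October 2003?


Month: October
Year: 2003
October is a 31-day month
Total: 31 days

31


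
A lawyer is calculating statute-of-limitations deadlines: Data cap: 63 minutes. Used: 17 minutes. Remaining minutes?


Total budget: 63 minutes
Time used: 17 minutes
Remaining: 63 - 17 = 46 minutes
Percent used: 27.0%
Percent remaining: 73.0%

46


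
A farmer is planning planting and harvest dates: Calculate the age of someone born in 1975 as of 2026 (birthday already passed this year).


Birth year: 1975
Current year: 2026
Age = current year - birth year
Age = 2026 - 1975 = 51

51


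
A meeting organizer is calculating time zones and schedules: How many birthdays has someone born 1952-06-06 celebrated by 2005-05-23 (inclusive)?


Birth: 1952-06-06
Reference: 2005-05-23
Year difference: 2005 - 1952 = 53
Has birthday (06-06) occurred by 05-23? No
Birthday not yet reached this year -> subtract 1
Age in full years: 52

52


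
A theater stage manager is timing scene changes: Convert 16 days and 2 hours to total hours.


Days: 16
Extra hours: 2
Hours per day: 24
Days to hours: 16 x 24 = 384
Total: 384 + 2 = 386

386


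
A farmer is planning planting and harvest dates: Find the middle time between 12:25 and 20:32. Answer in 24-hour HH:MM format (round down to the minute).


Start time: 12:25 = 745 minutes from midnight
End time: 20:32 = 1232 minutes from midnight
Sum: 745 + 1232 = 1977
Midpoint: 1977 / 2 = 988 minutes
Convert: 988 / 60 = 16 hours, 28 minutes
Result: 16:28

16:28


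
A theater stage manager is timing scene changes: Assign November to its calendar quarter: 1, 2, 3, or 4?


Month: November (month 11)
Q1: January-March (months 1-3)
Q2: April-June (months 4-6)
Q3: July-September (months 7-9)
Q4: October-December (months 10-12)
Month 11 falls in Q4

4


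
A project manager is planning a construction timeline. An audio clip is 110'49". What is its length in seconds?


Minutes: 110
Seconds: 49
Convert minutes to seconds: 110 x 60 = 6600
Add remaining seconds: 6600 + 49 = 6649

6649


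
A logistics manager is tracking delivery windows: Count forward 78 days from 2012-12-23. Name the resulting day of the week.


Start: 2012-12-23 (Sunday)
Step 1 - find target date: add 78 days
  2012-12-23 + 78 days = 2013-03-11
Step 2 - day of week:
  78 mod 7 = 1
  Sunday + 1 days -> Monday
Result: Monday (2013-03-11)

Monday


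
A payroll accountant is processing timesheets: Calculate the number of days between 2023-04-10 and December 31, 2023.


Start: April 10, 2023
End: December 31, 2023
Days left in April: 20
May: 31
June: 30
July: 31
August: 31
... plus remaining months
Sum of remaining months: 245
Total: 20 + 245 = 265

265


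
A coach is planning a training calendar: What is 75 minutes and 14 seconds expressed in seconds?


Minutes: 75
Extra seconds: 14
Seconds per minute: 60
Minutes to seconds: 75 x 60 = 4500
Total: 4500 + 14 = 4514

4514


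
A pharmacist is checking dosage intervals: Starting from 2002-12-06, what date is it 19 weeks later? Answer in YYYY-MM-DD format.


Start: 2002-12-06
Weeks to add: 19
Convert to days: 19 x 7 = 133 days
Add 133 days to 2002-12-06
Result: 2003-04-18

2003-04-18


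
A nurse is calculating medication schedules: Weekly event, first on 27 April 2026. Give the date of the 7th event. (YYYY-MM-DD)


First occurrence: 2026-04-27 (occurrence 1)
Each occurrence is 7 days after the previous.
Occurrence 7 is 6 weeks after the first.
6 weeks = 42 days
2026-04-27 + 42 days = 2026-06-08

2026-06-08


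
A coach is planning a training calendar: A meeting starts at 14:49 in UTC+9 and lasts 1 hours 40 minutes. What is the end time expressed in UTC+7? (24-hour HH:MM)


Start: 14:49 in UTC+9
Step 1 - add duration:
  minutes: 49 + 40 = 89 (carry 1h)
  hours: 14 + 1 + 1 = 16
  end in UTC+9: 16:29
Step 2 - convert UTC+9 -> UTC+7:
  offset difference: 7 - (9) = -2 hours
  16 + (-2) = 14 -> mod 24 = 14
Result: 14:29 in UTC+7

14:29


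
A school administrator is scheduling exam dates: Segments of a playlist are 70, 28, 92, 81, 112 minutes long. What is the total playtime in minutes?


Durations: 70, 28, 92, 81, 112
Running sum: 70
+ 28 = 98
+ 92 = 190
+ 81 = 271
+ 112 = 383
Total duration: 383 minutes
That is 6 hours and 23 minutes

383


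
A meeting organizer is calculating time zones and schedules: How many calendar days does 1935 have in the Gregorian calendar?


Year: 1935
Check leap year rules:
Divisible by 4? No
1935 is not a leap year
Days: 365

365


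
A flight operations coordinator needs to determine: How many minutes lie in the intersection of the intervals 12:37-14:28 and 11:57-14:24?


Interval A: [757, 868] minutes from midnight
Interval B: [717, 864] minutes from midnight
Overlap start = max(757, 717) = 757
Overlap end = min(868, 864) = 864
Overlap = 864 - 757 = 107 minutes

107


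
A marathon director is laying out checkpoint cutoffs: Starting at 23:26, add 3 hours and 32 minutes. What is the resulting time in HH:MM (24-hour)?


Start time: 23:26
Adding: 3 hours 32 minutes
Minutes: 26 + 32 = 58
Hours: 23 + 3 + 0 = 26
Hour wraparound: 26 mod 24 = 2
Result: 02:58

02:58


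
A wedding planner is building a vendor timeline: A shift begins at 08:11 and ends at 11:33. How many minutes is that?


Start time: 08:11 = 491 minutes from midnight
End time: 11:33 = 693 minutes from midnight
Difference: 693 - 491 = 202 minutes
That is 3 hours and 22 minutes

202


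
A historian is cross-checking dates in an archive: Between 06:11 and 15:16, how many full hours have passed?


Start: 06:11
End: 15:16
Hour difference: 15 - 6 = 9 hours
Minute difference: 16 - 11 = 5 minutes
Total minutes: 545
Complete hours: 545 / 60 = 9 (remainder 5)

9


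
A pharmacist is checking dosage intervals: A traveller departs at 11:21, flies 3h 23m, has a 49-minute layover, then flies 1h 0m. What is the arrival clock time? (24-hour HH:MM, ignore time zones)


Depart: 11:21
Leg 1: +203 min -> 14:44
Layover: +49 min -> 15:33
Leg 2: +60 min -> 16:33
Total travel: 312 minutes = 5h 12m
Arrival: 16:33

16:33


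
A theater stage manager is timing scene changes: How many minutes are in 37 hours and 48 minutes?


Hours: 37
Extra minutes: 48
Minutes per hour: 60
Hours to minutes: 37 x 60 = 2220
Total: 2220 + 48 = 2268

2268


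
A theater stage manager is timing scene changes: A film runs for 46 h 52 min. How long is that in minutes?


Hours: 46
Minutes: 52
Convert hours to minutes: 46 x 60 = 2760
Add remaining minutes: 2760 + 52 = 2812

2812


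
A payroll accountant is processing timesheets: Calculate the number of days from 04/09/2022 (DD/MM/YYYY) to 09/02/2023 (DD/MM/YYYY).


Start date: 2022-09-04
End date: 2023-02-09
Sep 2022: +27 days
Oct 2022: +31 days
Nov 2022: +30 days
... (3 more months)
Total: 158 days

158


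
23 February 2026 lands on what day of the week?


Date: 2026-02-23
January 1, 2026 is a Thursday
Day of year: 54
Offset from Jan 1: 53 days
53 mod 7 = 4
Result: Monday

Monday


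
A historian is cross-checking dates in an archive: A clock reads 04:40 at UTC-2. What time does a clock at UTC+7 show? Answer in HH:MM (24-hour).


Local time: 04:40 at UTC-2 (offset -2h)
Target zone: UTC+7 (offset 7h)
Difference: 7 - (-2) = 9 hours
Calculation: 4 + (9) = 13
Result: 13:40

13:40


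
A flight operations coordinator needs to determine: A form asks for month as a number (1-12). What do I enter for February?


Calendar month order:
1. January
2. February <--
3. March
February is month number 2

2


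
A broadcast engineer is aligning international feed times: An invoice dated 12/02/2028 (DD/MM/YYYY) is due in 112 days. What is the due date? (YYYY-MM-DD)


Start: 2028-02-12
Adding 112 days
Days remaining in February: 17
After February: 95 days still to add
March 2028: 31 days, 64 remaining
April 2028: 30 days, 34 remaining
May 2028: 31 days, 3 remaining
June 2028 has 30 days, need 3
Result: 2028-06-03

2028-06-03


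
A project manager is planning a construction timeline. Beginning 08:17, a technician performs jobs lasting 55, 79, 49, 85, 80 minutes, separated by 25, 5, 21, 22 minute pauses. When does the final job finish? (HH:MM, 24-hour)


Start: 08:17 = 497 min from midnight
  after task 1 (55 min): 09:12
  after break (25 min): 09:37
  after task 2 (79 min): 10:56
  after break (5 min): 11:01
  after task 3 (49 min): 11:50
  after break (21 min): 12:11
  after task 4 (85 min): 13:36
  after break (22 min): 13:58
  after task 5 (80 min): 15:18
Total elapsed: 421 minutes
End time: 15:18

15:18


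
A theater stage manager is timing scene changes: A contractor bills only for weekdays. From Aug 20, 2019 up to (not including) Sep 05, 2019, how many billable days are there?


Start: 2019-08-20 (Tuesday)
End (exclusive): 2019-09-05 (Thursday)
Total calendar days: 16
Full weeks: 16 // 7 = 2 -> 10 weekdays
Remaining 2 days starting on Tuesday:
  Tue(w), Wed(w) -> 2 weekdays
Total business days: 10 + 2 = 12

12


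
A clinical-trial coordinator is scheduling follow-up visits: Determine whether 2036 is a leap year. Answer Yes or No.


Year: 2036
Divisible by 4? 2036 / 4 = 509.0 -> Yes
Divisible by 100? 2036 / 100 = 20.36 -> No
Divisible by 4 but not 100, so it IS a leap year

Yes


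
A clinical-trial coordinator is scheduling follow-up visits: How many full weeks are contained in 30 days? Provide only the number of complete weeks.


Total days: 30
Days per week: 7
Division: 30 / 7 = 4 remainder 2
Complete weeks: 4
Remaining days: 2

4


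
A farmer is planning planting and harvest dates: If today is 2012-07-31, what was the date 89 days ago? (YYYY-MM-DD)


Start: 2012-07-31
Subtracting 89 days
Days already passed in July: 31
After going back through July: 58 more days to subtract
June 2012: 30 days, 28 remaining
May 2012 has 31 days, need 28
Result: 2012-05-03

2012-05-03


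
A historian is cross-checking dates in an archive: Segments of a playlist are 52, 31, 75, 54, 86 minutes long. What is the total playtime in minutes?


Durations: 52, 31, 75, 54, 86
Running sum: 52
+ 31 = 83
+ 75 = 158
+ 54 = 212
+ 86 = 298
Total duration: 298 minutes
That is 4 hours and 58 minutes

298


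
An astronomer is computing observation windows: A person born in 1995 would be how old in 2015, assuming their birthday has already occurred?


Birth year: 1995
Current year: 2015
Age = current year - birth year
Age = 2015 - 1995 = 20

20


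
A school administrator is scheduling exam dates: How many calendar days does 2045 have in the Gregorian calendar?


Year: 2045
Check leap year rules:
Divisible by 4? No
2045 is not a leap year
Days: 365

365


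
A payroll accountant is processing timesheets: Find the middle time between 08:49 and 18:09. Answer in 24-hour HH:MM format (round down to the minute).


Start time: 08:49 = 529 minutes from midnight
End time: 18:09 = 1089 minutes from midnight
Sum: 529 + 1089 = 1618
Midpoint: 1618 / 2 = 809 minutes
Convert: 809 / 60 = 13 hours, 29 minutes
Result: 13:29

13:29


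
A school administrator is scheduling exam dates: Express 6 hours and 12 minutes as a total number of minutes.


Hours: 6
Extra minutes: 12
Minutes per hour: 60
Hours to minutes: 6 x 60 = 360
Total: 360 + 12 = 372

372


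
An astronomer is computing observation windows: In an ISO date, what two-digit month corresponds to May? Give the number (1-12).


Calendar month order:
4. April
5. May <--
6. June
May is month number 5

5


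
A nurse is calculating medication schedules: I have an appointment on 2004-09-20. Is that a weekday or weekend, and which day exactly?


Date: 2004-09-20
January 1, 2004 is a Thursday
Day of year: 264
Offset from Jan 1: 263 days
263 mod 7 = 4
Result: Monday

Monday


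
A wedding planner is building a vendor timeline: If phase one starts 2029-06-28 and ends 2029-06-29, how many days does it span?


Start date: 2029-06-28
End date: 2029-06-29
Jun 2029: +1 days
Total: 1 days

1


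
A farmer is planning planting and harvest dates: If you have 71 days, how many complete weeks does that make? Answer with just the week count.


Total days: 71
Days per week: 7
Division: 71 / 7 = 10 remainder 1
Complete weeks: 10
Remaining days: 1

10


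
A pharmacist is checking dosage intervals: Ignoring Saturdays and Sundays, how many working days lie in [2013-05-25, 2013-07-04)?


Start: 2013-05-25 (Saturday)
End (exclusive): 2013-07-04 (Thursday)
Total calendar days: 40
Full weeks: 40 // 7 = 5 -> 25 weekdays
Remaining 5 days starting on Saturday:
  Sat(-), Sun(-), Mon(w), Tue(w), Wed(w) -> 3 weekdays
Total business days: 25 + 3 = 28

28


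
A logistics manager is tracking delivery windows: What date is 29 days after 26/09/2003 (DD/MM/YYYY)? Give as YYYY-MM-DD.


Start: 2003-09-26
Adding 29 days
Days remaining in September: 4
After September: 25 days still to add
October 2003 has 31 days, need 25
Result: 2003-10-25

2003-10-25


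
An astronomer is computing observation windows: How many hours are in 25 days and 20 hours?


Days: 25
Extra hours: 20
Hours per day: 24
Days to hours: 25 x 24 = 600
Total: 600 + 20 = 620

620


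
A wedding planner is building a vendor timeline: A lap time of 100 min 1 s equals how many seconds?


Minutes: 100
Seconds: 1
Convert minutes to seconds: 100 x 60 = 6000
Add remaining seconds: 6000 + 1 = 6001

6001


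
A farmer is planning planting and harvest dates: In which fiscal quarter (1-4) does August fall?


Month: August (month 8)
Q1: January-March (months 1-3)
Q2: April-June (months 4-6)
Q3: July-September (months 7-9)
Q4: October-December (months 10-12)
Month 8 falls in Q3

3


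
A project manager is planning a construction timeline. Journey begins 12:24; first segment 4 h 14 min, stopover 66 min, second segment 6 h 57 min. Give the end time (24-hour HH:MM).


Depart: 12:24
Leg 1: +254 min -> 16:38
Layover: +66 min -> 17:44
Leg 2: +417 min -> 00:41
Total travel: 737 minutes = 12h 17m
Arrival: 00:41

00:41


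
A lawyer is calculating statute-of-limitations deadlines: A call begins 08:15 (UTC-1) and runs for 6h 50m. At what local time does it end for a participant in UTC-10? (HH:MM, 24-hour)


Start: 08:15 in UTC-1
Step 1 - add duration:
  minutes: 15 + 50 = 65 (carry 1h)
  hours: 8 + 6 + 1 = 15
  end in UTC-1: 15:05
Step 2 - convert UTC-1 -> UTC-10:
  offset difference: -10 - (-1) = -9 hours
  15 + (-9) = 6 -> mod 24 = 6
Result: 06:05 in UTC-10

06:05


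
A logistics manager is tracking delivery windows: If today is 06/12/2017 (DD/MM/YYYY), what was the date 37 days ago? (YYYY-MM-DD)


Start: 2017-12-06
Subtracting 37 days
Days already passed in December: 6
After going back through December: 31 more days to subtract
November 2017: 30 days, 1 remaining
October 2017 has 31 days, need 1
Result: 2017-10-30

2017-10-30


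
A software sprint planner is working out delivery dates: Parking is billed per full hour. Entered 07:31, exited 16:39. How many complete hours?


Start: 07:31
End: 16:39
Hour difference: 16 - 7 = 9 hours
Minute difference: 39 - 31 = 8 minutes
Total minutes: 548
Complete hours: 548 / 60 = 9 (remainder 8)

9


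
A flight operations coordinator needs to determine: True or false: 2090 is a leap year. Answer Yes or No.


Year: 2090
Divisible by 4? 2090 / 4 = 522.5 -> No
Not divisible by 4, so NOT a leap year

No


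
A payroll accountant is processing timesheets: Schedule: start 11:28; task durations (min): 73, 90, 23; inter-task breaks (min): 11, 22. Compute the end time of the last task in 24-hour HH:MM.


Start: 11:28 = 688 min from midnight
  after task 1 (73 min): 12:41
  after break (11 min): 12:52
  after task 2 (90 min): 14:22
  after break (22 min): 14:44
  after task 3 (23 min): 15:07
Total elapsed: 219 minutes
End time: 15:07

15:07


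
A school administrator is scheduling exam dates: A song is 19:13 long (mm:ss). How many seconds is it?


Minutes: 19
Extra seconds: 13
Seconds per minute: 60
Minutes to seconds: 19 x 60 = 1140
Total: 1140 + 13 = 1153

1153


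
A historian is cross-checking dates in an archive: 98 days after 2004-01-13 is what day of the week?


Start: 2004-01-13 (Tuesday)
Step 1 - find target date: add 98 days
  2004-01-13 + 98 days = 2004-04-20
Step 2 - day of week:
  98 mod 7 = 0
  Tuesday + 0 days -> Tuesday
Result: Tuesday (2004-04-20)

Tuesday


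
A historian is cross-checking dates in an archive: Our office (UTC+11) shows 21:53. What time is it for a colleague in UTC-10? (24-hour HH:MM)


Local time: 21:53 at UTC+11 (offset 11h)
Target zone: UTC-10 (offset -10h)
Difference: -10 - (11) = -21 hours
Calculation: 21 + (-21) = 0
Result: 00:53

00:53


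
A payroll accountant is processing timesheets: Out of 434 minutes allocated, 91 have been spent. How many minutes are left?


Total budget: 434 minutes
Time used: 91 minutes
Remaining: 434 - 91 = 343 minutes
Percent used: 21.0%
Percent remaining: 79.0%

343


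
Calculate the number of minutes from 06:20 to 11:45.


Start time: 06:20 = 380 minutes from midnight
End time: 11:45 = 705 minutes from midnight
Difference: 705 - 380 = 325 minutes
That is 5 hours and 25 minutes

325


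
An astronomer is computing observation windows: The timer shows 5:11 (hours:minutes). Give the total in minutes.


Hours: 5
Minutes: 11
Convert hours to minutes: 5 x 60 = 300
Add remaining minutes: 300 + 11 = 311

311


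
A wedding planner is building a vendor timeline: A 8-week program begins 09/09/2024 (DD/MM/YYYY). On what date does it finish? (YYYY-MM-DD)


Start: 2024-09-09
Weeks to add: 8
Convert to days: 8 x 7 = 56 days
Add 56 days to 2024-09-09
Result: 2024-11-04

2024-11-04


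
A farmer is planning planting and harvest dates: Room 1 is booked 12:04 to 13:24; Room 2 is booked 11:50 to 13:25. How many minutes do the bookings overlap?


Interval A: [724, 804] minutes from midnight
Interval B: [710, 805] minutes from midnight
Overlap start = max(724, 710) = 724
Overlap end = min(804, 805) = 804
Overlap = 804 - 724 = 80 minutes

80


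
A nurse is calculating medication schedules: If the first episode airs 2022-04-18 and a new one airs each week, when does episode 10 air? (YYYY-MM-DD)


First occurrence: 2022-04-18 (occurrence 1)
Each occurrence is 7 days after the previous.
Occurrence 10 is 9 weeks after the first.
9 weeks = 63 days
2022-04-18 + 63 days = 2022-06-20

2022-06-20


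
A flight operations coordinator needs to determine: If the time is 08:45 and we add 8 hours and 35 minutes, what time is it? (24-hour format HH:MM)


Start time: 08:45
Adding: 8 hours 35 minutes
Minutes: 45 + 35 = 80
Minute overflow: 80 >= 60, so carry 1 hour, minutes = 20
Hours: 8 + 8 + 1 = 17
Result: 17:20

17:20


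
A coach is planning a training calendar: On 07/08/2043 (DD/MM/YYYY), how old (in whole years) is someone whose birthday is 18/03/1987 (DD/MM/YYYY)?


Birth: 1987-03-18
Reference: 2043-08-07
Year difference: 2043 - 1987 = 56
Has birthday (03-18) occurred by 08-07? Yes
Age in full years: 56

56


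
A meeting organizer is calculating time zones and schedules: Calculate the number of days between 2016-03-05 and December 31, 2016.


Start: March 05, 2016
End: December 31, 2016
Days left in March: 26
April: 30
May: 31
June: 30
July: 31
... plus remaining months
Sum of remaining months: 275
Total: 26 + 275 = 301

301


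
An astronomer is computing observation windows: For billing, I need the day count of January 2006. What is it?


Month: January
Year: 2006
January is a 31-day month
Total: 31 days

31


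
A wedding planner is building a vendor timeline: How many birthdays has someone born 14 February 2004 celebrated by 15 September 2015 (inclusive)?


Birth: 2004-02-14
Reference: 2015-09-15
Year difference: 2015 - 2004 = 11
Has birthday (02-14) occurred by 09-15? Yes
Age in full years: 11

11


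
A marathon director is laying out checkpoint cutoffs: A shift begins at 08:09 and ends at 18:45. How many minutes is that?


Start time: 08:09 = 489 minutes from midnight
End time: 18:45 = 1125 minutes from midnight
Difference: 1125 - 489 = 636 minutes
That is 10 hours and 36 minutes

636


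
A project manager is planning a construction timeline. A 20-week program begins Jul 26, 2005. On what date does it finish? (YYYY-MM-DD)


Start: 2005-07-26
Weeks to add: 20
Convert to days: 20 x 7 = 140 days
Add 140 days to 2005-07-26
Result: 2005-12-13

2005-12-13


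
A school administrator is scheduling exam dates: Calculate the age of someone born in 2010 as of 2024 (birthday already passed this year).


Birth year: 2010
Current year: 2024
Age = current year - birth year
Age = 2024 - 2010 = 14

14


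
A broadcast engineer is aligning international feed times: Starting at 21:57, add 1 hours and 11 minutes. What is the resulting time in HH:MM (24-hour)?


Start time: 21:57
Adding: 1 hours 11 minutes
Minutes: 57 + 11 = 68
Minute overflow: 68 >= 60, so carry 1 hour, minutes = 8
Hours: 21 + 1 + 1 = 23
Result: 23:08

23:08


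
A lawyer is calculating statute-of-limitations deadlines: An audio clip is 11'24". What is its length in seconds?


Minutes: 11
Seconds: 24
Convert minutes to seconds: 11 x 60 = 660
Add remaining seconds: 660 + 24 = 684

684


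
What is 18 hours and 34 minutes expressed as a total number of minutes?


Hours: 18
Minutes: 34
Convert hours to minutes: 18 x 60 = 1080
Add remaining minutes: 1080 + 34 = 1114

1114


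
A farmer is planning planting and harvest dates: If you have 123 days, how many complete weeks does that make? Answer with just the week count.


Total days: 123
Days per week: 7
Division: 123 / 7 = 17 remainder 4
Complete weeks: 17
Remaining days: 4

17


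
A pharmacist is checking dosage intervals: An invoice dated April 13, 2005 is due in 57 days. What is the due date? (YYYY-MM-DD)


Start: 2005-04-13
Adding 57 days
Days remaining in April: 17
After April: 40 days still to add
May 2005: 31 days, 9 remaining
June 2005 has 30 days, need 9
Result: 2005-06-09

2005-06-09


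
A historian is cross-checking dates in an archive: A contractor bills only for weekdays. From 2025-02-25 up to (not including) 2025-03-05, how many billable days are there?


Start: 2025-02-25 (Tuesday)
End (exclusive): 2025-03-05 (Wednesday)
Total calendar days: 8
Full weeks: 8 // 7 = 1 -> 5 weekdays
Remaining 1 days starting on Tuesday:
  Tue(w) -> 1 weekdays
Total business days: 5 + 1 = 6

6


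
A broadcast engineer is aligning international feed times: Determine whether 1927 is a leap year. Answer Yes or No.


Year: 1927
Divisible by 4? 1927 / 4 = 481.75 -> No
Not divisible by 4, so NOT a leap year

No


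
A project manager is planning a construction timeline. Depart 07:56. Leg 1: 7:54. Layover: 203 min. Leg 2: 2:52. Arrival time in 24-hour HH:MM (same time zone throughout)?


Depart: 07:56
Leg 1: +474 min -> 15:50
Layover: +203 min -> 19:13
Leg 2: +172 min -> 22:05
Total travel: 849 minutes = 14h 9m
Arrival: 22:05

22:05


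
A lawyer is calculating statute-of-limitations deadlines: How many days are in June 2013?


Month: June
Year: 2013
June is a 30-day month
Total: 30 days

30


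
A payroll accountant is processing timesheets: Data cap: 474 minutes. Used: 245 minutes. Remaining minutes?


Total budget: 474 minutes
Time used: 245 minutes
Remaining: 474 - 245 = 229 minutes
Percent used: 51.7%
Percent remaining: 48.3%

229


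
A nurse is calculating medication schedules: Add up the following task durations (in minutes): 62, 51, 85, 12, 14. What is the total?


Durations: 62, 51, 85, 12, 14
Running sum: 62
+ 51 = 113
+ 85 = 198
+ 12 = 210
+ 14 = 224
Total duration: 224 minutes
That is 3 hours and 44 minutes

224


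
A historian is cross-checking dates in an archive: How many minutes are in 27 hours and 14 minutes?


Hours: 27
Extra minutes: 14
Minutes per hour: 60
Hours to minutes: 27 x 60 = 1620
Total: 1620 + 14 = 1634

1634


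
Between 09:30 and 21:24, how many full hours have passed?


Start: 09:30
End: 21:24
Hour difference: 21 - 9 = 12 hours
Minute difference: 24 - 30 = -6 minutes
Total minutes: 714
Complete hours: 714 / 60 = 11 (remainder 54)

11


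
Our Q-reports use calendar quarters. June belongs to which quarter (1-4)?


Month: June (month 6)
Q1: January-March (months 1-3)
Q2: April-June (months 4-6)
Q3: July-September (months 7-9)
Q4: October-December (months 10-12)
Month 6 falls in Q2

2


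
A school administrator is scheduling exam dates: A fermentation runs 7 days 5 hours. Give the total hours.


Days: 7
Extra hours: 5
Hours per day: 24
Days to hours: 7 x 24 = 168
Total: 168 + 5 = 173

173


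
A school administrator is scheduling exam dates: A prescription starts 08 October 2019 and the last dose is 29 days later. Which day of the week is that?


Start: 2019-10-08 (Tuesday)
Step 1 - find target date: add 29 days
  2019-10-08 + 29 days = 2019-11-06
Step 2 - day of week:
  29 mod 7 = 1
  Tuesday + 1 days -> Wednesday
Result: Wednesday (2019-11-06)

Wednesday


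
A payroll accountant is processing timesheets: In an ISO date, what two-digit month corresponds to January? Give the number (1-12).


Calendar month order:
1. January <--
2. February
January is month number 1

1


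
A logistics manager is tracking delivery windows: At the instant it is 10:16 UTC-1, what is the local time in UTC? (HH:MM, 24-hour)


Local time: 10:16 at UTC-1 (offset -1h)
Target zone: UTC (offset 0h)
Difference: 0 - (-1) = 1 hours
Calculation: 10 + (1) = 11
Result: 11:16

11:16


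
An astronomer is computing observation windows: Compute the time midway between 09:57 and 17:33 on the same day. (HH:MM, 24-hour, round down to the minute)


Start time: 09:57 = 597 minutes from midnight
End time: 17:33 = 1053 minutes from midnight
Sum: 597 + 1053 = 1650
Midpoint: 1650 / 2 = 825 minutes
Convert: 825 / 60 = 13 hours, 45 minutes
Result: 13:45

13:45


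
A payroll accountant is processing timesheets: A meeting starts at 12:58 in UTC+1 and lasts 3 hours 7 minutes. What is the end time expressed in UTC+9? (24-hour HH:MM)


Start: 12:58 in UTC+1
Step 1 - add duration:
  minutes: 58 + 7 = 65 (carry 1h)
  hours: 12 + 3 + 1 = 16
  end in UTC+1: 16:05
Step 2 - convert UTC+1 -> UTC+9:
  offset difference: 9 - (1) = 8 hours
  16 + (8) = 24 -> mod 24 = 0
Result: 00:05 in UTC+9

00:05


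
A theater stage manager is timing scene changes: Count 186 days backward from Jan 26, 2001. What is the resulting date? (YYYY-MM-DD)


Start: 2001-01-26
Subtracting 186 days
Days already passed in January: 26
After going back through January: 160 more days to subtract
December 2000: 31 days, 129 remaining
November 2000: 30 days, 99 remaining
October 2000: 31 days, 68 remaining
September 2000: 30 days, 38 remaining
Result: 2000-07-24

2000-07-24


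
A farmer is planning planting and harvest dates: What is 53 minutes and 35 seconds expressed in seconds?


Minutes: 53
Extra seconds: 35
Seconds per minute: 60
Minutes to seconds: 53 x 60 = 3180
Total: 3180 + 35 = 3215

3215


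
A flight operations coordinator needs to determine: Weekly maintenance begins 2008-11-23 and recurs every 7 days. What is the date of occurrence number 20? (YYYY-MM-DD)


First occurrence: 2008-11-23 (occurrence 1)
Each occurrence is 7 days after the previous.
Occurrence 20 is 19 weeks after the first.
19 weeks = 133 days
2008-11-23 + 133 days = 2009-04-05

2009-04-05


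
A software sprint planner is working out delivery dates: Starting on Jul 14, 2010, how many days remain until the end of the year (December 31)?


Start: July 14, 2010
End: December 31, 2010
Days left in July: 17
August: 31
September: 30
October: 31
November: 30
... plus remaining months
Sum of remaining months: 153
Total: 17 + 153 = 170

170


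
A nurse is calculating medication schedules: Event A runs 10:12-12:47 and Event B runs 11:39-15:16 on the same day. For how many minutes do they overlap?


Interval A: [612, 767] minutes from midnight
Interval B: [699, 916] minutes from midnight
Overlap start = max(612, 699) = 699
Overlap end = min(767, 916) = 767
Overlap = 767 - 699 = 68 minutes

68


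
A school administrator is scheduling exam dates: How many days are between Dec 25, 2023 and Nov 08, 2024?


Start date: 2023-12-25
End date: 2024-11-08
Dec 2023: +7 days
Jan 2024: +31 days
Feb 2024: +29 days
... (9 more months)
Total: 319 days

319


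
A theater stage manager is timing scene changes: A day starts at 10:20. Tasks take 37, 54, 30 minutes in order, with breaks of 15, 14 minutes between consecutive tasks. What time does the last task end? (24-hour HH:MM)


Start: 10:20 = 620 min from midnight
  after task 1 (37 min): 10:57
  after break (15 min): 11:12
  after task 2 (54 min): 12:06
  after break (14 min): 12:20
  after task 3 (30 min): 12:50
Total elapsed: 150 minutes
End time: 12:50

12:50


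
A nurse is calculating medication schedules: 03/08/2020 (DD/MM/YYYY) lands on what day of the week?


Date: 2020-08-03
January 1, 2020 is a Wednesday
Day of year: 216
Offset from Jan 1: 215 days
215 mod 7 = 5
Result: Monday

Monday


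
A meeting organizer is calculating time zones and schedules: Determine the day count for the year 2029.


Year: 2029
Check leap year rules:
Divisible by 4? No
2029 is not a leap year
Days: 365

365


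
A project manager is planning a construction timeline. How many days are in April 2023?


Month: April
Year: 2023
April is a 30-day month
Total: 30 days

30


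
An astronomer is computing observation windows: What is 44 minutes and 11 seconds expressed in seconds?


Minutes: 44
Extra seconds: 11
Seconds per minute: 60
Minutes to seconds: 44 x 60 = 2640
Total: 2640 + 11 = 2651

2651


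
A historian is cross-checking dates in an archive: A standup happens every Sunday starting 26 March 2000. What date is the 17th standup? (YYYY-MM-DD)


First occurrence: 2000-03-26 (occurrence 1)
Each occurrence is 7 days after the previous.
Occurrence 17 is 16 weeks after the first.
16 weeks = 112 days
2000-03-26 + 112 days = 2000-07-16

2000-07-16


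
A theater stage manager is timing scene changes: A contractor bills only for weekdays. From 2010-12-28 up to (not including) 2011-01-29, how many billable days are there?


Start: 2010-12-28 (Tuesday)
End (exclusive): 2011-01-29 (Saturday)
Total calendar days: 32
Full weeks: 32 // 7 = 4 -> 20 weekdays
Remaining 4 days starting on Tuesday:
  Tue(w), Wed(w), Thu(w), Fri(w) -> 4 weekdays
Total business days: 20 + 4 = 24

24


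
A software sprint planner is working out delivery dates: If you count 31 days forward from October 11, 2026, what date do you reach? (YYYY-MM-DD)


Start: 2026-10-11
Adding 31 days
Days remaining in October: 20
After October: 11 days still to add
November 2026 has 30 days, need 11
Result: 2026-11-11

2026-11-11


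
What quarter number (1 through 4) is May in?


Month: May (month 5)
Q1: January-March (months 1-3)
Q2: April-June (months 4-6)
Q3: July-September (months 7-9)
Q4: October-December (months 10-12)
Month 5 falls in Q2

2


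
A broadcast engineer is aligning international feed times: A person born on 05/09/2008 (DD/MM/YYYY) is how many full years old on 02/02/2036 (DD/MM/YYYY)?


Birth: 2008-09-05
Reference: 2036-02-02
Year difference: 2036 - 2008 = 28
Has birthday (09-05) occurred by 02-02? No
Birthday not yet reached this year -> subtract 1
Age in full years: 27

27


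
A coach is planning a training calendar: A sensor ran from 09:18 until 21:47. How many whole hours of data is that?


Start: 09:18
End: 21:47
Hour difference: 21 - 9 = 12 hours
Minute difference: 47 - 18 = 29 minutes
Total minutes: 749
Complete hours: 749 / 60 = 12 (remainder 29)

12
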